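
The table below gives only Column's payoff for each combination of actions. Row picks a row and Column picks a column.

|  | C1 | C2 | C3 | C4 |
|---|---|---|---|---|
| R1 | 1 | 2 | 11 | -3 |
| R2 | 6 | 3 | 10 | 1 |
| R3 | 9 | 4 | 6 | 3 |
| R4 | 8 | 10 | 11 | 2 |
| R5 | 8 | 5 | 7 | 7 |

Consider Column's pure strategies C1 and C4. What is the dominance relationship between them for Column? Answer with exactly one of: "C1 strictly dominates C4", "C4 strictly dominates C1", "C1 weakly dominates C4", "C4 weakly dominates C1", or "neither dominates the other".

C1's payoffs vs C4's, by Row's action — R1: 1>-3, R2: 6>1, R3: 9>3, R4: 8>2, R5: 8>7.
Every comparison favours C1, so C1 strictly dominates C4.

C1 strictly dominates C4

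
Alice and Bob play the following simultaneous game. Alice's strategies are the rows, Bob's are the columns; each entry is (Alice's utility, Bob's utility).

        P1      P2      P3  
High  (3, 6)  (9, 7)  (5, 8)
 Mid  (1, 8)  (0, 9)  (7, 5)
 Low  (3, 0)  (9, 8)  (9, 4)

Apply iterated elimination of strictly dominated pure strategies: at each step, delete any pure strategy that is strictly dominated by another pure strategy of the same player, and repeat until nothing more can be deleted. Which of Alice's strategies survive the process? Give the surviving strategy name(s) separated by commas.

Alice's strategy Mid is strictly dominated by Low (P1: 3>1, P2: 9>0, P3: 9>7) and is removed.
Bob's strategy P1 is strictly dominated by P2 (High: 7>6, Low: 8>0) and is removed.
Among the remaining strategies, none is strictly dominated by another pure strategy of the same player, so the elimination stops.
Surviving strategies — Alice: {High, Low}; Bob: {P2, P3}.

High, Low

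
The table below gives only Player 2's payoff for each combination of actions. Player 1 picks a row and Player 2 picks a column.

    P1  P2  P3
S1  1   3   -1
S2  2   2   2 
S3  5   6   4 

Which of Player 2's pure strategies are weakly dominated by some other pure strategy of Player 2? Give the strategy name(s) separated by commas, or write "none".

P1, P3

P2 weakly dominates P1 — S1: 3>1, S2: 2=2, S3: 6>5.
P2 is not dominated — it holds its own against P1 at S1 (3>1); P3 at S1 (3>-1).
P1 weakly dominates P3 — S1: 1>-1, S2: 2=2, S3: 5>4.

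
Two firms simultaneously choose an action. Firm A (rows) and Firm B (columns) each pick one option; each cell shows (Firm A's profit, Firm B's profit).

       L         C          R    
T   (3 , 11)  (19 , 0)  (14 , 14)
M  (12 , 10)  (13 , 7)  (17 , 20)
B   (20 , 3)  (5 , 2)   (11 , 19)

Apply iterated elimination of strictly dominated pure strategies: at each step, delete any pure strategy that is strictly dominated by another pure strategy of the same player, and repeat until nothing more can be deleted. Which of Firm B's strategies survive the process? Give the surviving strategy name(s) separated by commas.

R

Firm B's strategy L is strictly dominated by R (T: 14>11, M: 20>10, B: 19>3) and is removed.
For Firm A, T strictly dominates B on the remaining columns (C: 19>5, R: 14>11); eliminate B.
Column C is eliminated: R beats it against every remaining row (T: 14>0, M: 20>7).
For Firm A, M strictly dominates T on the remaining columns (R: 17>14); eliminate T.
Among the remaining strategies, none is strictly dominated by another pure strategy of the same player, so the elimination stops.
Surviving strategies — Firm A: {M}; Firm B: {R}.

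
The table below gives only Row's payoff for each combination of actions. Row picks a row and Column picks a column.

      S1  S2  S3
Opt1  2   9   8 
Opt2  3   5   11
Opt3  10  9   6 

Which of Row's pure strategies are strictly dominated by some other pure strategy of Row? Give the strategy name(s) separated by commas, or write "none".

none

Opt1: no other strategy beats it everywhere (Opt2 at S2 (9>5); Opt3 at S2 (9=9)).
Nothing dominates Opt2: Opt1 at S1 (3>2); Opt3 at S3 (11>6).
Opt3 is not dominated — it holds its own against Opt1 at S1 (10>2); Opt2 at S1 (10>3).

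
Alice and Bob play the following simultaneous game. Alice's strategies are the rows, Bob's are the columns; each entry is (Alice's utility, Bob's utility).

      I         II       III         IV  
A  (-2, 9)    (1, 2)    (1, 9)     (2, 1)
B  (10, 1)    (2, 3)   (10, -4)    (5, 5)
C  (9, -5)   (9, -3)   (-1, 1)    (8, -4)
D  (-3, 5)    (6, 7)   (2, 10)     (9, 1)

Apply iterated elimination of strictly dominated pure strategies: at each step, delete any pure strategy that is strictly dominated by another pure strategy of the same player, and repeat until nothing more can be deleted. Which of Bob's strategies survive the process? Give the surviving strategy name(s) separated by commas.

II, III, IV

Alice's strategy A is strictly dominated by B (I: 10>-2, II: 2>1, III: 10>1, IV: 5>2) and is removed.
Column I is eliminated: II beats it against every remaining row (B: 3>1, C: -3>-5, D: 7>5).
Among the remaining strategies, none is strictly dominated by another pure strategy of the same player, so the elimination stops.
Surviving strategies — Alice: {B, C, D}; Bob: {II, III, IV}.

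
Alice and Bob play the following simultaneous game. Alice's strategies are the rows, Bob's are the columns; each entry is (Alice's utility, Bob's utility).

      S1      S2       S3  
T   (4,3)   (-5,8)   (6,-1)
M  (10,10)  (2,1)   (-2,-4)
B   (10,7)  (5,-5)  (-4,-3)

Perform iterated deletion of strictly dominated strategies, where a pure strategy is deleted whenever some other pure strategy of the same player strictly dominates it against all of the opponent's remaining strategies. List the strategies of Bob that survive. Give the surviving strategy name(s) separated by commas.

S1

Column S3 is eliminated: S1 beats it against every remaining row (T: 3>-1, M: 10>-4, B: 7>-3).
For Alice, M strictly dominates T on the remaining columns (S1: 10>4, S2: 2>-5); eliminate T.
Column S2 is eliminated: S1 beats it against every remaining row (M: 10>1, B: 7>-5).
Among the remaining strategies, none is strictly dominated by another pure strategy of the same player, so the elimination stops.
Surviving strategies — Alice: {M, B}; Bob: {S1}.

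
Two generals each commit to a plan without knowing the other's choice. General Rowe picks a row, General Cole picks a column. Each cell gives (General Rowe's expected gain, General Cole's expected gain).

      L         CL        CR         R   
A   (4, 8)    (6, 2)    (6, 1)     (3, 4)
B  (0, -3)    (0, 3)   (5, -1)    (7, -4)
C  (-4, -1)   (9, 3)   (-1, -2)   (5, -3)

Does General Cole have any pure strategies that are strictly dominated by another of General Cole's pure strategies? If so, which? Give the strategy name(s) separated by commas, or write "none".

Nothing dominates L: CL at A (8>2); CR at A (8>1); R at A (8>4).
CL is not dominated — it holds its own against L at B (3>-3); CR at A (2>1); R at B (3>-4).
CL strictly dominates CR — A: 2>1, B: 3>-1, C: 3>-2.
L strictly dominates R — A: 8>4, B: -3>-4, C: -1>-3.

CR, R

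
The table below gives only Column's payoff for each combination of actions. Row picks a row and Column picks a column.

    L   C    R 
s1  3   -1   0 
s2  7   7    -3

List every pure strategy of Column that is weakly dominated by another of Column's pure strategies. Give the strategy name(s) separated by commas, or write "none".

C, R

L is not dominated — it holds its own against C at s1 (3>-1); R at s1 (3>0).
L weakly dominates C — s1: 3>-1, s2: 7=7.
R is weakly dominated by L (s1: 3>0, s2: 7>-3).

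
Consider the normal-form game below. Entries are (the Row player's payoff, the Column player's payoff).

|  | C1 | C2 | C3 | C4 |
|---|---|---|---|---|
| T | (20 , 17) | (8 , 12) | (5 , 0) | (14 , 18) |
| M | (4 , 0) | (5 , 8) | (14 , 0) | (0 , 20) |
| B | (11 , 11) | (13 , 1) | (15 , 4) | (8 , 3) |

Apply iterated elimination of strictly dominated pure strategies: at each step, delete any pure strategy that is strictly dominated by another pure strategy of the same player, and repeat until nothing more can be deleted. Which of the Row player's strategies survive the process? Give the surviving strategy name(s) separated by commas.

Row M is eliminated: B beats it against every remaining column (C1: 11>4, C2: 13>5, C3: 15>14, C4: 8>0).
The Column player's strategy C2 is strictly dominated by C1 (T: 17>12, B: 11>1) and is removed.
Column C3 is eliminated: C1 beats it against every remaining row (T: 17>0, B: 11>4).
For the Row player, T strictly dominates B on the remaining columns (C1: 20>11, C4: 14>8); eliminate B.
For the Column player, C4 strictly dominates C1 on the remaining rows (T: 18>17); eliminate C1.
Among the remaining strategies, none is strictly dominated by another pure strategy of the same player, so the elimination stops.
Surviving strategies — the Row player: {T}; the Column player: {C4}.

T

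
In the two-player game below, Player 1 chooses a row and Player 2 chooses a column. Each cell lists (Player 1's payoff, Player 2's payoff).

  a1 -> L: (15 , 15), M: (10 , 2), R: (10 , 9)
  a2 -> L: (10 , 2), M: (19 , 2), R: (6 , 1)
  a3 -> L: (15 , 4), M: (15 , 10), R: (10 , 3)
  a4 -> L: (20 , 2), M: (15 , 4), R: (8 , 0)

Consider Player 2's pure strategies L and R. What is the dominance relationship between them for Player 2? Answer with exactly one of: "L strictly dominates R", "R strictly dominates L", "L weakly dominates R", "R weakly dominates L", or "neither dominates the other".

L's payoffs vs R's, by Player 1's action — a1: 15>9, a2: 2>1, a3: 4>3, a4: 2>0.
Every comparison favours L, so L strictly dominates R.

L strictly dominates R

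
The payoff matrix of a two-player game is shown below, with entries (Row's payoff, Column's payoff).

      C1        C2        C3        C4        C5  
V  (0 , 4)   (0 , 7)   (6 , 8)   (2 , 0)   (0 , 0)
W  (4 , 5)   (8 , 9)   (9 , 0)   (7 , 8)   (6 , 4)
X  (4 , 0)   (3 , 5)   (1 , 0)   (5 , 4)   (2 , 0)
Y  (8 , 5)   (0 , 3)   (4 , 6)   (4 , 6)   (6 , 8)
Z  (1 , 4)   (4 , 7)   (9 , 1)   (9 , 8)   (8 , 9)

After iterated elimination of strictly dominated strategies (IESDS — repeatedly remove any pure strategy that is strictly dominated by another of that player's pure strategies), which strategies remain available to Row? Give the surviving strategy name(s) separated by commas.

W, Z

Row V is eliminated: W beats it against every remaining column (C1: 4>0, C2: 8>0, C3: 9>6, C4: 7>2, C5: 6>0).
Column's strategy C1 is strictly dominated by C4 (W: 8>5, X: 4>0, Y: 6>5, Z: 8>4) and is removed.
Row X is eliminated: W beats it against every remaining column (C2: 8>3, C3: 9>1, C4: 7>5, C5: 6>2).
Row's strategy Y is strictly dominated by Z (C2: 4>0, C3: 9>4, C4: 9>4, C5: 8>6) and is removed.
Column C3 is eliminated: C2 beats it against every remaining row (W: 9>0, Z: 7>1).
Among the remaining strategies, none is strictly dominated by another pure strategy of the same player, so the elimination stops.
Surviving strategies — Row: {W, Z}; Column: {C2, C4, C5}.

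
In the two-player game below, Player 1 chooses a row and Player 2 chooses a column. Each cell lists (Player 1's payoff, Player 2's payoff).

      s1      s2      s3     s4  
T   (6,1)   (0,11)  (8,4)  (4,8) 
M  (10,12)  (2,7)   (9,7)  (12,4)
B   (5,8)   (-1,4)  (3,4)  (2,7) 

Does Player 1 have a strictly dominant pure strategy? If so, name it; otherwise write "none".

M

M vs T: s1: 10>6, s2: 2>0, s3: 9>8, s4: 12>4.
M vs B: s1: 10>5, s2: 2>-1, s3: 9>3, s4: 12>2.
M strictly beats every other strategy against every opponent action, so it is strictly dominant.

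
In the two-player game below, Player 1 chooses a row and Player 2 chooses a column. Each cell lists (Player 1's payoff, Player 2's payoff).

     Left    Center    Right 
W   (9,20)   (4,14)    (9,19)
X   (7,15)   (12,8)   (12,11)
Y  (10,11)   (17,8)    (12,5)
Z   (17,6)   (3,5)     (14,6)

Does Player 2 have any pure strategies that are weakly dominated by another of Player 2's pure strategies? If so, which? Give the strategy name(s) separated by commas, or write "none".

Left: no other strategy beats it everywhere (Center at W (20>14); Right at W (20>19)).
Left weakly dominates Center — W: 20>14, X: 15>8, Y: 11>8, Z: 6>5.
Right: dominated, since Left does at least as well everywhere (W: 20>19, X: 15>11, Y: 11>5, Z: 6=6).

Center, Right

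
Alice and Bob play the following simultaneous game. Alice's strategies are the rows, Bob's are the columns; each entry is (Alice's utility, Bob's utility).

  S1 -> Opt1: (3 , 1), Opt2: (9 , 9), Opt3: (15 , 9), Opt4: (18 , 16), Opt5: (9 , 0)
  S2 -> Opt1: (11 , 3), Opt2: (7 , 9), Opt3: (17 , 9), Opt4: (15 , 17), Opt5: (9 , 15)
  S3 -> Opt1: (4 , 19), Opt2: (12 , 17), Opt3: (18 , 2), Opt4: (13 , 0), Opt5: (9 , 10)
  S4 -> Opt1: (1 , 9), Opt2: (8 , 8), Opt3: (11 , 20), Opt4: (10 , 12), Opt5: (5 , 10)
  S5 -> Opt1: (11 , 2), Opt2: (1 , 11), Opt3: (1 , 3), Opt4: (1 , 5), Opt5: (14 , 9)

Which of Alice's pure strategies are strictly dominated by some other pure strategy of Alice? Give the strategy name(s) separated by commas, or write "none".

S1 is not dominated — it holds its own against S2 at Opt2 (9>7); S3 at Opt4 (18>13); S4 at Opt1 (3>1); S5 at Opt2 (9>1).
Nothing dominates S2: S1 at Opt1 (11>3); S3 at Opt1 (11>4); S4 at Opt1 (11>1); S5 at Opt1 (11=11).
S3 is not dominated — it holds its own against S1 at Opt1 (4>3); S2 at Opt2 (12>7); S4 at Opt1 (4>1); S5 at Opt2 (12>1).
S1 strictly dominates S4 — Opt1: 3>1, Opt2: 9>8, Opt3: 15>11, Opt4: 18>10, Opt5: 9>5.
S5: no other strategy beats it everywhere (S1 at Opt1 (11>3); S2 at Opt1 (11=11); S3 at Opt1 (11>4); S4 at Opt1 (11>1)).

S4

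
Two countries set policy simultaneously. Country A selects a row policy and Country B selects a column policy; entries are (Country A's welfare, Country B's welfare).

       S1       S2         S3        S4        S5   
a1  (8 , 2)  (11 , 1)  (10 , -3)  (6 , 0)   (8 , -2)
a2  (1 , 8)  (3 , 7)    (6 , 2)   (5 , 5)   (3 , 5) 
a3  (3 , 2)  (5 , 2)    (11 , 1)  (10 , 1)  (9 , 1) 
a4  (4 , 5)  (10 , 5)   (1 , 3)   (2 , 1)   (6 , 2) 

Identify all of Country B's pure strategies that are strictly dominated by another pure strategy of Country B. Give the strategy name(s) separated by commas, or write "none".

S1 is not dominated — it holds its own against S2 at a1 (2>1); S3 at a1 (2>-3); S4 at a1 (2>0); S5 at a1 (2>-2).
Nothing dominates S2: S1 at a3 (2=2); S3 at a1 (1>-3); S4 at a1 (1>0); S5 at a1 (1>-2).
S3 is strictly dominated by S1 (a1: 2>-3, a2: 8>2, a3: 2>1, a4: 5>3).
S4: dominated, since S1 does at least as well everywhere (a1: 2>0, a2: 8>5, a3: 2>1, a4: 5>1).
S5: dominated, since S1 does at least as well everywhere (a1: 2>-2, a2: 8>5, a3: 2>1, a4: 5>2).

S3, S4, S5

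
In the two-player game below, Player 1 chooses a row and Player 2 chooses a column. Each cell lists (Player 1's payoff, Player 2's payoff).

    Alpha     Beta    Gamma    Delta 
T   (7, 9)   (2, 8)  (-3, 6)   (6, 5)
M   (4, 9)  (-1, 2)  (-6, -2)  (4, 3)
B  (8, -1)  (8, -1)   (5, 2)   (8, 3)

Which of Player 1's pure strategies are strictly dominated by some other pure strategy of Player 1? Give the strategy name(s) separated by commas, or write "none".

T: dominated, since B does at least as well everywhere (Alpha: 8>7, Beta: 8>2, Gamma: 5>-3, Delta: 8>6).
M is strictly dominated by T (Alpha: 7>4, Beta: 2>-1, Gamma: -3>-6, Delta: 6>4).
B: no other strategy beats it everywhere (T at Alpha (8>7); M at Alpha (8>4)).

T, M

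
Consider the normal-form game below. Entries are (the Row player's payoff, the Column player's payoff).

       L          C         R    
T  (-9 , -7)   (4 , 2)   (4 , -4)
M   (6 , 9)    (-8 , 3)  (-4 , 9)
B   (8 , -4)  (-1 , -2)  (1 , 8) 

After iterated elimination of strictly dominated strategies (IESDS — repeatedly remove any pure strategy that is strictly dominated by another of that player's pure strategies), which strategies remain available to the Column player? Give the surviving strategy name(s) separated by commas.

The Row player's strategy M is strictly dominated by B (L: 8>6, C: -1>-8, R: 1>-4) and is removed.
For the Column player, C strictly dominates L on the remaining rows (T: 2>-7, B: -2>-4); eliminate L.
Row B is eliminated: T beats it against every remaining column (C: 4>-1, R: 4>1).
Column R is eliminated: C beats it against every remaining row (T: 2>-4).
Among the remaining strategies, none is strictly dominated by another pure strategy of the same player, so the elimination stops.
Surviving strategies — the Row player: {T}; the Column player: {C}.

C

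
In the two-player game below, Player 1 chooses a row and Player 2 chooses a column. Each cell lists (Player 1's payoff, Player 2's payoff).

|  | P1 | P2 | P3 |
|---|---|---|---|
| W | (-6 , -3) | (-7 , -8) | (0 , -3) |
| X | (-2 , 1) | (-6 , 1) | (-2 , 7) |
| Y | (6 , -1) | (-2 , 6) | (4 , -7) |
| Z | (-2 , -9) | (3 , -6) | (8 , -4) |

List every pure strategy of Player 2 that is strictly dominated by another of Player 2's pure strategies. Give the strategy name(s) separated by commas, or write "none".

none

Nothing dominates P1: P2 at W (-3>-8); P3 at W (-3=-3).
P2: no other strategy beats it everywhere (P1 at X (1=1); P3 at Y (6>-7)).
P3: no other strategy beats it everywhere (P1 at W (-3=-3); P2 at W (-3>-8)).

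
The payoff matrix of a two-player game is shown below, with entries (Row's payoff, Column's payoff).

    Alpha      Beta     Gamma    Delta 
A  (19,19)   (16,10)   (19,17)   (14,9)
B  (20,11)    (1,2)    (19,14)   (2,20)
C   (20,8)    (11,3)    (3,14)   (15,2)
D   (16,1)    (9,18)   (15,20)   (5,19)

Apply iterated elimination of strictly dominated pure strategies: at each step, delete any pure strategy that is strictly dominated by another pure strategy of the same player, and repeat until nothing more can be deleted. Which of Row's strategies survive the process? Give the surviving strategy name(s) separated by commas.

Row's strategy D is strictly dominated by A (Alpha: 19>16, Beta: 16>9, Gamma: 19>15, Delta: 14>5) and is removed.
Column's strategy Beta is strictly dominated by Alpha (A: 19>10, B: 11>2, C: 8>3) and is removed.
Among the remaining strategies, none is strictly dominated by another pure strategy of the same player, so the elimination stops.
Surviving strategies — Row: {A, B, C}; Column: {Alpha, Gamma, Delta}.

A, B, C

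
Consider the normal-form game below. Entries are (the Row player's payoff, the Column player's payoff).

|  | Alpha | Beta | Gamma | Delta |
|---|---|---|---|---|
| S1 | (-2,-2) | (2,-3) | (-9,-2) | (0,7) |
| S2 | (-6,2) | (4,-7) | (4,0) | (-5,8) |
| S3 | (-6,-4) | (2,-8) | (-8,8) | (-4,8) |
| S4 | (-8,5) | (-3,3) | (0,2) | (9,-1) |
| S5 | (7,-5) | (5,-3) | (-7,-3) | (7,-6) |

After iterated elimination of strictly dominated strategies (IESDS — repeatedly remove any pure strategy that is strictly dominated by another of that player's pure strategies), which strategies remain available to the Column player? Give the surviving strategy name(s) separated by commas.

Row S1 is eliminated: S5 beats it against every remaining column (Alpha: 7>-2, Beta: 5>2, Gamma: -7>-9, Delta: 7>0).
The Row player's strategy S3 is strictly dominated by S5 (Alpha: 7>-6, Beta: 5>2, Gamma: -7>-8, Delta: 7>-4) and is removed.
Among the remaining strategies, none is strictly dominated by another pure strategy of the same player, so the elimination stops.
Surviving strategies — the Row player: {S2, S4, S5}; the Column player: {Alpha, Beta, Gamma, Delta}.

Alpha, Beta, Gamma, Delta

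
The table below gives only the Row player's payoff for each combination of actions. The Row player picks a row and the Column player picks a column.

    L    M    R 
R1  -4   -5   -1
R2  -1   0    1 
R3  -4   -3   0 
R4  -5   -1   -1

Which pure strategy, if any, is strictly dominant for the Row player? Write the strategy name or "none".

R2

R2 vs R1: L: -1>-4, M: 0>-5, R: 1>-1.
R2 vs R3: L: -1>-4, M: 0>-3, R: 1>0.
R2 vs R4: L: -1>-5, M: 0>-1, R: 1>-1.
R2 strictly beats every other strategy against every opponent action, so it is strictly dominant.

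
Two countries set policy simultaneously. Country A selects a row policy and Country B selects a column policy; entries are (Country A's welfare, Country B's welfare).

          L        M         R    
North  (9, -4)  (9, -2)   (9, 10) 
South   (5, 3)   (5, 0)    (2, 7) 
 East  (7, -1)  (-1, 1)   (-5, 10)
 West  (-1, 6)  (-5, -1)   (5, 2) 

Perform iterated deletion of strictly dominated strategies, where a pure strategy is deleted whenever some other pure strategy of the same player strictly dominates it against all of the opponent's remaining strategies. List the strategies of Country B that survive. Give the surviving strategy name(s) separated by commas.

Country A's strategy South is strictly dominated by North (L: 9>5, M: 9>5, R: 9>2) and is removed.
Country A's strategy East is strictly dominated by North (L: 9>7, M: 9>-1, R: 9>-5) and is removed.
Country A's strategy West is strictly dominated by North (L: 9>-1, M: 9>-5, R: 9>5) and is removed.
Country B's strategy L is strictly dominated by M (North: -2>-4) and is removed.
Country B's strategy M is strictly dominated by R (North: 10>-2) and is removed.
Among the remaining strategies, none is strictly dominated by another pure strategy of the same player, so the elimination stops.
Surviving strategies — Country A: {North}; Country B: {R}.

R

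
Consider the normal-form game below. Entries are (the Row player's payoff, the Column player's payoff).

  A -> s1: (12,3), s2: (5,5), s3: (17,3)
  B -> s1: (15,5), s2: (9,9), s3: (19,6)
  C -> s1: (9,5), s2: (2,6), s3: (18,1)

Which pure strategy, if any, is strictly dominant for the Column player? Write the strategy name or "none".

s2 vs s1: A: 5>3, B: 9>5, C: 6>5.
s2 vs s3: A: 5>3, B: 9>6, C: 6>1.
s2 strictly beats every other strategy against every opponent action, so it is strictly dominant.

s2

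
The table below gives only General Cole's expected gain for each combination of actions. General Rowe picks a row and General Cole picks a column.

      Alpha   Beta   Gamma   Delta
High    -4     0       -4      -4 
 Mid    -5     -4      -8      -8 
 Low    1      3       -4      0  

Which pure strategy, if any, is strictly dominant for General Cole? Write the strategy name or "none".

Beta

Beta vs Alpha: High: 0>-4, Mid: -4>-5, Low: 3>1.
Beta vs Gamma: High: 0>-4, Mid: -4>-8, Low: 3>-4.
Beta vs Delta: High: 0>-4, Mid: -4>-8, Low: 3>0.
Beta strictly beats every other strategy against every opponent action, so it is strictly dominant.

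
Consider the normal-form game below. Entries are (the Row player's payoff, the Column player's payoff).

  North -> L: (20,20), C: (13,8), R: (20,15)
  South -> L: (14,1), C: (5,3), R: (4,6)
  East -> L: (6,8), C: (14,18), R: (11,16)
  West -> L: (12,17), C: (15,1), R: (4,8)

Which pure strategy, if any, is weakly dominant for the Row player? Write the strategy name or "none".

none

North fails to dominate East at C (13<14).
South fails to dominate North at L (14<20).
East fails to dominate North at L (6<20).
West fails to dominate North at L (12<20).
No single strategy dominates all the others.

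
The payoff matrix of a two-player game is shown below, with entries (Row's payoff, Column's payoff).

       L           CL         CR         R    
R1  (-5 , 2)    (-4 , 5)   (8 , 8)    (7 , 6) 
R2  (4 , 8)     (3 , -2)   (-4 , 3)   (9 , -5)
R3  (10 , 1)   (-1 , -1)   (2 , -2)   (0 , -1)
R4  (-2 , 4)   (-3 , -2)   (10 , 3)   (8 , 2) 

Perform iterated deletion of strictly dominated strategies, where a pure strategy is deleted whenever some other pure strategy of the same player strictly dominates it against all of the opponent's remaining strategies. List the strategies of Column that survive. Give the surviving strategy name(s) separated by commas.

L

Row R1 is eliminated: R4 beats it against every remaining column (L: -2>-5, CL: -3>-4, CR: 10>8, R: 8>7).
Column CL is eliminated: L beats it against every remaining row (R2: 8>-2, R3: 1>-1, R4: 4>-2).
Column's strategy CR is strictly dominated by L (R2: 8>3, R3: 1>-2, R4: 4>3) and is removed.
Row's strategy R4 is strictly dominated by R2 (L: 4>-2, R: 9>8) and is removed.
Column R is eliminated: L beats it against every remaining row (R2: 8>-5, R3: 1>-1).
Row R2 is eliminated: R3 beats it against every remaining column (L: 10>4).
Among the remaining strategies, none is strictly dominated by another pure strategy of the same player, so the elimination stops.
Surviving strategies — Row: {R3}; Column: {L}.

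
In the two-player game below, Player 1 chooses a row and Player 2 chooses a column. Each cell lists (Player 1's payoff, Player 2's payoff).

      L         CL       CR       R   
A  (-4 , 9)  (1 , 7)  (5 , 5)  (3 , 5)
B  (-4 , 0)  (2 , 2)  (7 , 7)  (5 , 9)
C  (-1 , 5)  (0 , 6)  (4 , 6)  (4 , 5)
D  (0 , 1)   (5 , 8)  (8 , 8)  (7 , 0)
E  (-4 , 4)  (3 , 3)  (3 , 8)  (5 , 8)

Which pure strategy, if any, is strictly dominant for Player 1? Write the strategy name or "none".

D vs A: L: 0>-4, CL: 5>1, CR: 8>5, R: 7>3.
D vs B: L: 0>-4, CL: 5>2, CR: 8>7, R: 7>5.
D vs C: L: 0>-1, CL: 5>0, CR: 8>4, R: 7>4.
D vs E: L: 0>-4, CL: 5>3, CR: 8>3, R: 7>5.
D strictly beats every other strategy against every opponent action, so it is strictly dominant.

D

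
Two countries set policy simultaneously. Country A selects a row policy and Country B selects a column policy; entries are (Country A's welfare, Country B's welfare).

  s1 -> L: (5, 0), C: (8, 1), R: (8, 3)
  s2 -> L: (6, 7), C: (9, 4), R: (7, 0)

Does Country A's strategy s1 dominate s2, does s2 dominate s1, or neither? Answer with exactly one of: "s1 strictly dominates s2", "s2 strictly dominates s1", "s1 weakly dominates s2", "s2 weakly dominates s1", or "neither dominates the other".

neither dominates the other

s1's payoffs vs s2's, by Country B's action — L: 5<6, C: 8<9, R: 8>7.
s1 does better at R but worse at L, C; neither strategy dominates the other.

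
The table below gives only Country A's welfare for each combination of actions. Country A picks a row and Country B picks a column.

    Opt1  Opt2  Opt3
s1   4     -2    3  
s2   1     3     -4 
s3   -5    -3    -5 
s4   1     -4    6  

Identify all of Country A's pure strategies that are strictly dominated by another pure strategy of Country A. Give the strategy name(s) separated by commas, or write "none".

s1 is not dominated — it holds its own against s2 at Opt1 (4>1); s3 at Opt1 (4>-5); s4 at Opt1 (4>1).
s2 is not dominated — it holds its own against s1 at Opt2 (3>-2); s3 at Opt1 (1>-5); s4 at Opt1 (1=1).
s3: dominated, since s1 does at least as well everywhere (Opt1: 4>-5, Opt2: -2>-3, Opt3: 3>-5).
s4 is not dominated — it holds its own against s1 at Opt3 (6>3); s2 at Opt1 (1=1); s3 at Opt1 (1>-5).

s3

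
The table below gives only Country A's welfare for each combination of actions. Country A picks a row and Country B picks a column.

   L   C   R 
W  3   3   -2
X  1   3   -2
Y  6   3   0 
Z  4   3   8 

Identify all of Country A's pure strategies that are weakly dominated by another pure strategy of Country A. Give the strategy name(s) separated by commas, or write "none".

W, X

Y weakly dominates W — L: 6>3, C: 3=3, R: 0>-2.
W weakly dominates X — L: 3>1, C: 3=3, R: -2=-2.
Y is not dominated — it holds its own against W at L (6>3); X at L (6>1); Z at L (6>4).
Nothing dominates Z: W at L (4>3); X at L (4>1); Y at R (8>0).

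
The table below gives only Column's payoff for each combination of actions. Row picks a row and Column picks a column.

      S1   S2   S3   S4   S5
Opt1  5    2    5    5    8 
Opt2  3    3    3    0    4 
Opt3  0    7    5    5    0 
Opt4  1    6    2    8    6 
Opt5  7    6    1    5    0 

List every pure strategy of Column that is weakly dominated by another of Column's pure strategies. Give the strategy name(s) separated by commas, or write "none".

none

S1 is not dominated — it holds its own against S2 at Opt1 (5>2); S3 at Opt5 (7>1); S4 at Opt2 (3>0); S5 at Opt5 (7>0).
Nothing dominates S2: S1 at Opt3 (7>0); S3 at Opt3 (7>5); S4 at Opt2 (3>0); S5 at Opt3 (7>0).
S3 is not dominated — it holds its own against S1 at Opt3 (5>0); S2 at Opt1 (5>2); S4 at Opt2 (3>0); S5 at Opt3 (5>0).
S4 is not dominated — it holds its own against S1 at Opt3 (5>0); S2 at Opt1 (5>2); S3 at Opt4 (8>2); S5 at Opt3 (5>0).
Nothing dominates S5: S1 at Opt1 (8>5); S2 at Opt1 (8>2); S3 at Opt1 (8>5); S4 at Opt1 (8>5).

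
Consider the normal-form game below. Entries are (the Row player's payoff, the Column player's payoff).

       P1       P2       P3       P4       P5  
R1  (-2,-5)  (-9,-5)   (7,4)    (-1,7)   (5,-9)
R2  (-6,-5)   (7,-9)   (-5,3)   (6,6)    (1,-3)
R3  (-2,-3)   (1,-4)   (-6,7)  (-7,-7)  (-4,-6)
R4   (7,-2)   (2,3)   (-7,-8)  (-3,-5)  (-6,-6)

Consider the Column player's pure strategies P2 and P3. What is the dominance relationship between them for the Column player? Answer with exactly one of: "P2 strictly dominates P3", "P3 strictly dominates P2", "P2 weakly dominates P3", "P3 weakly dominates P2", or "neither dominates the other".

neither dominates the other

P2's payoffs vs P3's, by the Row player's action — R1: -5<4, R2: -9<3, R3: -4<7, R4: 3>-8.
P2 does better at R4 but worse at R1, R2, R3; neither strategy dominates the other.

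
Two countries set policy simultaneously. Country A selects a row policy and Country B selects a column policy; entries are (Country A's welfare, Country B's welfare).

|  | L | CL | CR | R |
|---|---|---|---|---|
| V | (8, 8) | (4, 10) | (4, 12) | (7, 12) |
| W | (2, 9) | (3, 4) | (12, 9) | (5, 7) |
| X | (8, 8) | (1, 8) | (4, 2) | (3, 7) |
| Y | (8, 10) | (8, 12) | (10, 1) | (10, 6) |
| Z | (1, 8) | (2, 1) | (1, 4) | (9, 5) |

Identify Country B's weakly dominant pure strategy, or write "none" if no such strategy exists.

none

L fails to dominate CL at V (8<10).
CL fails to dominate L at W (4<9).
CR fails to dominate L at X (2<8).
R fails to dominate L at W (7<9).
No single strategy dominates all the others.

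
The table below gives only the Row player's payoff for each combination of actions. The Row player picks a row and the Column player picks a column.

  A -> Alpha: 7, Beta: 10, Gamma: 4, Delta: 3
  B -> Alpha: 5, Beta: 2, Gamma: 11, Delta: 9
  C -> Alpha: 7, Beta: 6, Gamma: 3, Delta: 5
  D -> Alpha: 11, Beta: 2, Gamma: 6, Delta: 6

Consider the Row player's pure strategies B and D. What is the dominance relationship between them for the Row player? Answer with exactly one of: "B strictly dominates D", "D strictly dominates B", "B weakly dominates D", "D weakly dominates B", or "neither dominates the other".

neither dominates the other

B's payoffs vs D's, by the Column player's action — Alpha: 5<11, Beta: 2=2, Gamma: 11>6, Delta: 9>6.
B does better at Gamma, Delta but worse at Alpha; neither strategy dominates the other.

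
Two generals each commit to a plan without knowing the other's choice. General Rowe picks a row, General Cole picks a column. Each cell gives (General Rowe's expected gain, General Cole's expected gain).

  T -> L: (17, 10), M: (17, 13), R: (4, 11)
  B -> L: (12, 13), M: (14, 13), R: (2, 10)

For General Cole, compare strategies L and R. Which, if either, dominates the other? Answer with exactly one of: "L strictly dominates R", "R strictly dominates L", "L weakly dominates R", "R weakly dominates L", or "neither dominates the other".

Compare L to R across each choice by General Rowe: T: 10<11, B: 13>10.
L does better at B but worse at T; neither strategy dominates the other.

neither dominates the other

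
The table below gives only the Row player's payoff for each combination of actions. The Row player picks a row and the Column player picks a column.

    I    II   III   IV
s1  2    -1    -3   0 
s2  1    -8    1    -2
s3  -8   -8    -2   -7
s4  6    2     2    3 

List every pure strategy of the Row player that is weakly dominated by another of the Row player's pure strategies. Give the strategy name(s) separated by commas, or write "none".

s1, s2, s3

s4 weakly dominates s1 — I: 6>2, II: 2>-1, III: 2>-3, IV: 3>0.
s2: dominated, since s4 does at least as well everywhere (I: 6>1, II: 2>-8, III: 2>1, IV: 3>-2).
s2 weakly dominates s3 — I: 1>-8, II: -8=-8, III: 1>-2, IV: -2>-7.
s4: no other strategy beats it everywhere (s1 at I (6>2); s2 at I (6>1); s3 at I (6>-8)).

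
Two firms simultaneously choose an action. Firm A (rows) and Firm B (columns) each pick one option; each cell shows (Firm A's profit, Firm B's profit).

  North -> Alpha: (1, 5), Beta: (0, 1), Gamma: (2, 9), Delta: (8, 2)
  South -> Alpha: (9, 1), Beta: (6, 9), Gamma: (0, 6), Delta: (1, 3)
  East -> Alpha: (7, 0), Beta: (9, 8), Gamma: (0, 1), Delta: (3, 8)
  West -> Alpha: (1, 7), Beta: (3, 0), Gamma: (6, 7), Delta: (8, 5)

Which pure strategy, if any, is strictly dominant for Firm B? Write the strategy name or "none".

none

Alpha fails to dominate Beta at South (1<9).
Beta fails to dominate Alpha at North (1<5).
Gamma fails to dominate Alpha at West (7=7).
Delta fails to dominate Alpha at North (2<5).
No single strategy dominates all the others.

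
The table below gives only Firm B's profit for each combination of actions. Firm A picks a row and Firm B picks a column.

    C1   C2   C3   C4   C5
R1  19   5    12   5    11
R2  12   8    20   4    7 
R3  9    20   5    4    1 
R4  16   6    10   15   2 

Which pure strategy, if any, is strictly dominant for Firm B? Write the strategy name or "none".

none

C1 fails to dominate C2 at R3 (9<20).
C2 fails to dominate C1 at R1 (5<19).
C3 fails to dominate C1 at R1 (12<19).
C4 fails to dominate C1 at R1 (5<19).
C5 fails to dominate C1 at R1 (11<19).
No single strategy dominates all the others.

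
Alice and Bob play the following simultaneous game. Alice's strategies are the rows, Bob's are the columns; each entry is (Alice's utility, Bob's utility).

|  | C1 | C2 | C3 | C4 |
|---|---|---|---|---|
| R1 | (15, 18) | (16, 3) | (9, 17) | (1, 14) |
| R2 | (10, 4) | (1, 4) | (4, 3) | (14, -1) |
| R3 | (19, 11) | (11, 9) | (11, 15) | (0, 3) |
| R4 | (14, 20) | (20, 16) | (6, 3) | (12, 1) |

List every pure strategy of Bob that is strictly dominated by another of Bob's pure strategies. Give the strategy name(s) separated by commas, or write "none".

C1: no other strategy beats it everywhere (C2 at R1 (18>3); C3 at R1 (18>17); C4 at R1 (18>14)).
C2: no other strategy beats it everywhere (C1 at R2 (4=4); C3 at R2 (4>3); C4 at R2 (4>-1)).
C3 is not dominated — it holds its own against C1 at R3 (15>11); C2 at R1 (17>3); C4 at R1 (17>14).
C4 is strictly dominated by C1 (R1: 18>14, R2: 4>-1, R3: 11>3, R4: 20>1).

C4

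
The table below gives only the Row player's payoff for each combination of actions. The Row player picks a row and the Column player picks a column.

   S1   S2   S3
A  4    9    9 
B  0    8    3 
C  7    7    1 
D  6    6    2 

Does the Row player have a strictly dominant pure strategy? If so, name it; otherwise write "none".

none

A fails to dominate C at S1 (4<7).
B fails to dominate A at S1 (0<4).
C fails to dominate A at S2 (7<9).
D fails to dominate A at S2 (6<9).
No single strategy dominates all the others.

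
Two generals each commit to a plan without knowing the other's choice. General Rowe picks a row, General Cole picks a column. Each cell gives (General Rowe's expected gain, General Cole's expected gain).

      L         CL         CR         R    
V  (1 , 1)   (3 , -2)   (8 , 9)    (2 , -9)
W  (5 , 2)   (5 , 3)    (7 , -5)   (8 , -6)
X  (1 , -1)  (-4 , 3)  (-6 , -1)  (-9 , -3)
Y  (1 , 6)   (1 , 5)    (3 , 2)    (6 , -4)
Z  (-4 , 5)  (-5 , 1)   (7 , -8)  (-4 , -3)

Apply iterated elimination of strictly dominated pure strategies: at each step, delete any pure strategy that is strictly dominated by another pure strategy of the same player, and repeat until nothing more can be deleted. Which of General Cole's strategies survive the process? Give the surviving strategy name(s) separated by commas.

General Rowe's strategy X is strictly dominated by W (L: 5>1, CL: 5>-4, CR: 7>-6, R: 8>-9) and is removed.
Row Y is eliminated: W beats it against every remaining column (L: 5>1, CL: 5>1, CR: 7>3, R: 8>6).
Row Z is eliminated: V beats it against every remaining column (L: 1>-4, CL: 3>-5, CR: 8>7, R: 2>-4).
General Cole's strategy R is strictly dominated by L (V: 1>-9, W: 2>-6) and is removed.
Among the remaining strategies, none is strictly dominated by another pure strategy of the same player, so the elimination stops.
Surviving strategies — General Rowe: {V, W}; General Cole: {L, CL, CR}.

L, CL, CR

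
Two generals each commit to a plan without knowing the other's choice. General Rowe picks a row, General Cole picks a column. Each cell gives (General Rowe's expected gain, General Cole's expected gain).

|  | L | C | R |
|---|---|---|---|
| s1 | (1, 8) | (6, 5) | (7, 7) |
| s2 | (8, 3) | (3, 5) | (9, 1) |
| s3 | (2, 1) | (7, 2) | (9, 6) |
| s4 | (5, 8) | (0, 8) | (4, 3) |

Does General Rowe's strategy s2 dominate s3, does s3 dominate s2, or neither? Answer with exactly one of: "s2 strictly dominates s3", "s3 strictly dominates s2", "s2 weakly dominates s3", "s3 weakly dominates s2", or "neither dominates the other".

s2's payoffs vs s3's, by General Cole's action — L: 8>2, C: 3<7, R: 9=9.
s2 does better at L but worse at C; neither strategy dominates the other.

neither dominates the other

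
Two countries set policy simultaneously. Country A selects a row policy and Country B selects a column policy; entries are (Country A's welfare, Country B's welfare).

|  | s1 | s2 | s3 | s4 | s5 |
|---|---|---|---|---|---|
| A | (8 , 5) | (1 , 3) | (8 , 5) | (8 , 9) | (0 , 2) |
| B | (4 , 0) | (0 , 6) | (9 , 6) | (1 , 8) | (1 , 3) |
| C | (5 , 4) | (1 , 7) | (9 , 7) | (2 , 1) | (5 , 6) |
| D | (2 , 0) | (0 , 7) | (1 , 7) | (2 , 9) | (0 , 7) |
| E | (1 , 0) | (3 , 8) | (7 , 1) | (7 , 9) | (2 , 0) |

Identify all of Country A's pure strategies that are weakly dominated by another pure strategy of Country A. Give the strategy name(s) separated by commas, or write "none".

B, D

Nothing dominates A: B at s1 (8>4); C at s1 (8>5); D at s1 (8>2); E at s1 (8>1).
B is weakly dominated by C (s1: 5>4, s2: 1>0, s3: 9=9, s4: 2>1, s5: 5>1).
C is not dominated — it holds its own against A at s3 (9>8); B at s1 (5>4); D at s1 (5>2); E at s1 (5>1).
D is weakly dominated by A (s1: 8>2, s2: 1>0, s3: 8>1, s4: 8>2, s5: 0=0).
Nothing dominates E: A at s2 (3>1); B at s2 (3>0); C at s2 (3>1); D at s2 (3>0).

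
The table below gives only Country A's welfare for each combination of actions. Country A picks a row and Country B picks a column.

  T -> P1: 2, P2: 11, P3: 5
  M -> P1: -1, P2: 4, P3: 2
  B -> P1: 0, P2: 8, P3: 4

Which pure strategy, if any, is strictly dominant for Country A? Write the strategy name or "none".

T

T vs M: P1: 2>-1, P2: 11>4, P3: 5>2.
T vs B: P1: 2>0, P2: 11>8, P3: 5>4.
T strictly beats every other strategy against every opponent action, so it is strictly dominant.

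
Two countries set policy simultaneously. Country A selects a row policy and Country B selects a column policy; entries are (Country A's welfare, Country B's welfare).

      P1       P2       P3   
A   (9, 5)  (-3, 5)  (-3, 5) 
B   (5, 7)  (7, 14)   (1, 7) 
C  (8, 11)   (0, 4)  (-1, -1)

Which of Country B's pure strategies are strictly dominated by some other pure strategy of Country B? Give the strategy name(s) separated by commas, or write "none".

none

P1: no other strategy beats it everywhere (P2 at A (5=5); P3 at A (5=5)).
Nothing dominates P2: P1 at A (5=5); P3 at A (5=5).
P3 is not dominated — it holds its own against P1 at A (5=5); P2 at A (5=5).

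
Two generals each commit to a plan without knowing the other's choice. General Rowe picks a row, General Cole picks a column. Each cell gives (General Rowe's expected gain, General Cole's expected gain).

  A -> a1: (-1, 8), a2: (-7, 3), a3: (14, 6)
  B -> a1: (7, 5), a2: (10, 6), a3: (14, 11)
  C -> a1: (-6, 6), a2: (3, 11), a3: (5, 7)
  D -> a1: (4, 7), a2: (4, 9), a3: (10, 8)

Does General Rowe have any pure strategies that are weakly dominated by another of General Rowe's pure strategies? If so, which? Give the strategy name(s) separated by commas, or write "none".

A: dominated, since B does at least as well everywhere (a1: 7>-1, a2: 10>-7, a3: 14=14).
B is not dominated — it holds its own against A at a1 (7>-1); C at a1 (7>-6); D at a1 (7>4).
C: dominated, since B does at least as well everywhere (a1: 7>-6, a2: 10>3, a3: 14>5).
D: dominated, since B does at least as well everywhere (a1: 7>4, a2: 10>4, a3: 14>10).

A, C, D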